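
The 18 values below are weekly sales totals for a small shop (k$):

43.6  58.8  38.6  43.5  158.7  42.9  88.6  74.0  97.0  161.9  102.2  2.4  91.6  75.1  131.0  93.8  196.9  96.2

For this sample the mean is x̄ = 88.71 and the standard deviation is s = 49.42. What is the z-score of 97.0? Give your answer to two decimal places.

0.17

z = (97.0 − 88.71) / 49.42 = 0.17.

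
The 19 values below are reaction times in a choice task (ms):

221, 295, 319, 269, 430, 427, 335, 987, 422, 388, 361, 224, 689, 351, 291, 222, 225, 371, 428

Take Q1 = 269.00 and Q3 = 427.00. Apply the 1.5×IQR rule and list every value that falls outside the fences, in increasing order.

IQR = Q3 − Q1 = 427.00 − 269.00 = 158.00.
Lower fence = Q1 − 1.5·IQR = 269.00 − 237.00 = 32.00.
Upper fence = Q3 + 1.5·IQR = 427.00 + 237.00 = 664.00.
689 > 664.00 → outlier.
987 > 664.00 → outlier.
All remaining values lie within [32.00, 664.00].

689, 987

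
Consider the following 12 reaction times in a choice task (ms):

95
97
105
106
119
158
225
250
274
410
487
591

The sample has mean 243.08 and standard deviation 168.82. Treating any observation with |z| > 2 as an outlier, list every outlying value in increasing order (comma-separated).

Cutoffs at x̄ ± 2s: 243.08 ± 2·168.82 = [-94.56, 580.72].
591: z = 2.06, |z| > 2 → outlier.
Every other value lies within [-94.56, 580.72].

591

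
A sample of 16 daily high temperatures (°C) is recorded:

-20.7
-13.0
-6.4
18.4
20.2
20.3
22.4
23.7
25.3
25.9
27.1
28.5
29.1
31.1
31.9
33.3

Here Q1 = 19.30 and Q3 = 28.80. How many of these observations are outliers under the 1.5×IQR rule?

3

IQR = 9.50; fences at 19.30 − 14.25 = 5.05 and 28.80 + 14.25 = 43.05.
Outside the cutoffs: -20.7, -13.0, -6.4.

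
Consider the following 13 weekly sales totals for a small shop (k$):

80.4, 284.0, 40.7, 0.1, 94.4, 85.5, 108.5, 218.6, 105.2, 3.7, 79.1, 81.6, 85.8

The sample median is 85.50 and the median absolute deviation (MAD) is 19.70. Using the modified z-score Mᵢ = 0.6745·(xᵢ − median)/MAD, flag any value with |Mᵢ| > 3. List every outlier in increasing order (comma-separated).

|Mᵢ| > 3 ⇔ |xᵢ − 85.50| > 3·19.70/0.6745 = 87.62.
So outliers lie outside [-2.12, 173.12].
218.6: M = 4.56 → outlier.
284.0: M = 6.80 → outlier.

218.6, 284.0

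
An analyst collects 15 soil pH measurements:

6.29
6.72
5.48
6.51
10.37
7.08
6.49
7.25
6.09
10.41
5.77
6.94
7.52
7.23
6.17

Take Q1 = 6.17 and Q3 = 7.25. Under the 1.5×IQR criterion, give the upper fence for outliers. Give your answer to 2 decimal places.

IQR = Q3 − Q1 = 7.25 − 6.17 = 1.08.
Lower fence = Q1 − 1.5·IQR = 6.17 − 1.62 = 4.55.
Upper fence = Q3 + 1.5·IQR = 7.25 + 1.62 = 8.87.

8.87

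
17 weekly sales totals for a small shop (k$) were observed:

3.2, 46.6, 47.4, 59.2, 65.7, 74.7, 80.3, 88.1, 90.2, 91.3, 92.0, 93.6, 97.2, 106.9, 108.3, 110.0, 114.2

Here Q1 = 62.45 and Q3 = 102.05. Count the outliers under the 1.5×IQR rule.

0

IQR = 39.60; fences at 62.45 − 59.40 = 3.05 and 102.05 + 59.40 = 161.45.
Every value lies within the cutoffs.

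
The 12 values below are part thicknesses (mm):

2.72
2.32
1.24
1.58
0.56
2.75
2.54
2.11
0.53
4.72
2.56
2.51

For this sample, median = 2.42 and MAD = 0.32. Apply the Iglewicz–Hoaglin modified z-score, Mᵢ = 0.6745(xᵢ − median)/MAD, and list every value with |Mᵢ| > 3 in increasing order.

0.53, 0.56, 4.72

|Mᵢ| > 3 ⇔ |xᵢ − 2.42| > 3·0.32/0.6745 = 1.42.
So outliers lie outside [1.00, 3.84].
0.53: M = -3.98 → outlier.
0.56: M = -3.92 → outlier.
4.72: M = 4.85 → outlier.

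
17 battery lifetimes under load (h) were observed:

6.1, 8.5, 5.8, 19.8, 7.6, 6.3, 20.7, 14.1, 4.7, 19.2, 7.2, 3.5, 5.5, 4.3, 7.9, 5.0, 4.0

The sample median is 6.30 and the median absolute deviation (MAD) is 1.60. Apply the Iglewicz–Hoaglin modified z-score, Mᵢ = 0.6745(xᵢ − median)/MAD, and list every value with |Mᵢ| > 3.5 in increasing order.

19.2, 19.8, 20.7

|Mᵢ| > 3.5 ⇔ |xᵢ − 6.30| > 3.5·1.60/0.6745 = 8.30.
So outliers lie outside [-2.00, 14.60].
19.2: M = 5.44 → outlier.
19.8: M = 5.69 → outlier.
20.7: M = 6.07 → outlier.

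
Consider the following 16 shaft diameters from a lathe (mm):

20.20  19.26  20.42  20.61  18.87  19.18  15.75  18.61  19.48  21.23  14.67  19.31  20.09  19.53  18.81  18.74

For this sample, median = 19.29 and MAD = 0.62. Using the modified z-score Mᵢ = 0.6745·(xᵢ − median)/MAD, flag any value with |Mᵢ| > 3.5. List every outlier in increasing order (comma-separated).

14.67, 15.75

|Mᵢ| > 3.5 ⇔ |xᵢ − 19.29| > 3.5·0.62/0.6745 = 3.22.
So outliers lie outside [16.07, 22.51].
14.67: M = -5.03 → outlier.
15.75: M = -3.85 → outlier.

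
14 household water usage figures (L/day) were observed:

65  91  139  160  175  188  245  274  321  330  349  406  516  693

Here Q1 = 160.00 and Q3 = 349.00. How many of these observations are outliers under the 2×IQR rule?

0

IQR = 189.00; fences at 160.00 − 378.00 = -218.00 and 349.00 + 378.00 = 727.00.
Every value lies within the cutoffs.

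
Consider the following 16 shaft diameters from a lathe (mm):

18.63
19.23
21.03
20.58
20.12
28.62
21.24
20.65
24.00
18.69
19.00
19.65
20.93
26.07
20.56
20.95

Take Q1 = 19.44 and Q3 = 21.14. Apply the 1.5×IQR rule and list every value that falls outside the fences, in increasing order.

IQR = Q3 − Q1 = 21.14 − 19.44 = 1.70.
Lower fence = Q1 − 1.5·IQR = 19.44 − 2.55 = 16.89.
Upper fence = Q3 + 1.5·IQR = 21.14 + 2.55 = 23.69.
24.00 > 23.69 → outlier.
26.07 > 23.69 → outlier.
28.62 > 23.69 → outlier.
All remaining values lie within [16.89, 23.69].

24.00, 26.07, 28.62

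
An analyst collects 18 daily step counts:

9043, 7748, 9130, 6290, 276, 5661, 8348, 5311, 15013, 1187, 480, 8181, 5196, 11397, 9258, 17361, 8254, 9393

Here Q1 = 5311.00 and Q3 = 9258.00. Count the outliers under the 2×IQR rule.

IQR = 3947.00; fences at 5311.00 − 7894.00 = -2583.00 and 9258.00 + 7894.00 = 17152.00.
Outside the cutoffs: 17361.

1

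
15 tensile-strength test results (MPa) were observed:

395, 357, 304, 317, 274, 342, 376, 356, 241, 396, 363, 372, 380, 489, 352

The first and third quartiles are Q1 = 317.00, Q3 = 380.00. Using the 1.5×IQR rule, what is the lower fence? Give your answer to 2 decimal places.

222.50

IQR = Q3 − Q1 = 380.00 − 317.00 = 63.00.
Lower fence = Q1 − 1.5·IQR = 317.00 − 94.50 = 222.50.
Upper fence = Q3 + 1.5·IQR = 380.00 + 94.50 = 474.50.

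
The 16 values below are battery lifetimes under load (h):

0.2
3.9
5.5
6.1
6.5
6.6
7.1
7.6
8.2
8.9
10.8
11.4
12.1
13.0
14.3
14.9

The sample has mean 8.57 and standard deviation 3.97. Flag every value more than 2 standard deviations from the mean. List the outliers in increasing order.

Cutoffs at x̄ ± 2s: 8.57 ± 2·3.97 = [0.63, 16.51].
0.2: z = -2.11, |z| > 2 → outlier.
Every other value lies within [0.63, 16.51].

0.2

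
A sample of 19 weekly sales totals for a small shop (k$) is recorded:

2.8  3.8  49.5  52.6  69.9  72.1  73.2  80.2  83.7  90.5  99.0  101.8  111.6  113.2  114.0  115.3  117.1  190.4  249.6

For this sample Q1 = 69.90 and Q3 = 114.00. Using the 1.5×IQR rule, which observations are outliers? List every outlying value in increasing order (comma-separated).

2.8, 190.4, 249.6

IQR = Q3 − Q1 = 114.00 − 69.90 = 44.10.
Lower fence = Q1 − 1.5·IQR = 69.90 − 66.15 = 3.75.
Upper fence = Q3 + 1.5·IQR = 114.00 + 66.15 = 180.15.
2.8 < 3.75 → outlier.
190.4 > 180.15 → outlier.
249.6 > 180.15 → outlier.
All remaining values lie within [3.75, 180.15].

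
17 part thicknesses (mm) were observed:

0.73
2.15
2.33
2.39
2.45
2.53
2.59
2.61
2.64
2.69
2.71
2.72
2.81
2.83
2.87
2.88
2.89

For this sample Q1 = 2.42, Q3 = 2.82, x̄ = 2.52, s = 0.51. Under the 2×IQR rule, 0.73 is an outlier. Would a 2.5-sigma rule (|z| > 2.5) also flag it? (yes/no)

yes

z = (0.73 − 2.52) / 0.51 = -3.51.
|z| = 3.51 > 2.5.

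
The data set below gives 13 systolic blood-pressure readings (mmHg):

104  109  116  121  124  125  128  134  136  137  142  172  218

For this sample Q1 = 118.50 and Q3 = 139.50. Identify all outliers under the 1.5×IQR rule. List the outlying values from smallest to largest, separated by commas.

172, 218

IQR = Q3 − Q1 = 139.50 − 118.50 = 21.00.
Lower fence = Q1 − 1.5·IQR = 118.50 − 31.50 = 87.00.
Upper fence = Q3 + 1.5·IQR = 139.50 + 31.50 = 171.00.
172 > 171.00 → outlier.
218 > 171.00 → outlier.
All remaining values lie within [87.00, 171.00].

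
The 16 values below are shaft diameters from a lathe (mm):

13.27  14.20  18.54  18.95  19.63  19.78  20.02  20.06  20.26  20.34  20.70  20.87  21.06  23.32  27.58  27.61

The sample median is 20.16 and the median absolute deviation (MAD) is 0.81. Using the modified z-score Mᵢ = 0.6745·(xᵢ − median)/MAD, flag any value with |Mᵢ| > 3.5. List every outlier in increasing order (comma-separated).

13.27, 14.20, 27.58, 27.61

|Mᵢ| > 3.5 ⇔ |xᵢ − 20.16| > 3.5·0.81/0.6745 = 4.20.
So outliers lie outside [15.96, 24.36].
13.27: M = -5.74 → outlier.
14.20: M = -4.96 → outlier.
27.58: M = 6.18 → outlier.
27.61: M = 6.20 → outlier.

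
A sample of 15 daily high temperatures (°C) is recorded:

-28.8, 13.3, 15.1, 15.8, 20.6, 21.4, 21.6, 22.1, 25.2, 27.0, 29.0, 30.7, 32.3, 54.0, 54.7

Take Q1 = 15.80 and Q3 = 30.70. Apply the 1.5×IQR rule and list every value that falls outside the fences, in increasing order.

-28.8, 54.0, 54.7

IQR = Q3 − Q1 = 30.70 − 15.80 = 14.90.
Lower fence = Q1 − 1.5·IQR = 15.80 − 22.35 = -6.55.
Upper fence = Q3 + 1.5·IQR = 30.70 + 22.35 = 53.05.
-28.8 < -6.55 → outlier.
54.0 > 53.05 → outlier.
54.7 > 53.05 → outlier.
All remaining values lie within [-6.55, 53.05].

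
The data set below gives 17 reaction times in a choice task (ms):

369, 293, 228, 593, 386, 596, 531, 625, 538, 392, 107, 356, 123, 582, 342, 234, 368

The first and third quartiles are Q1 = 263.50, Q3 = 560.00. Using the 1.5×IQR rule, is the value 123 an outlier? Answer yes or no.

no

IQR = Q3 − Q1 = 560.00 − 263.50 = 296.50.
Lower fence = Q1 − 1.5·IQR = 263.50 − 444.75 = -181.25.
Upper fence = Q3 + 1.5·IQR = 560.00 + 444.75 = 1004.75.
123 lies within [-181.25, 1004.75].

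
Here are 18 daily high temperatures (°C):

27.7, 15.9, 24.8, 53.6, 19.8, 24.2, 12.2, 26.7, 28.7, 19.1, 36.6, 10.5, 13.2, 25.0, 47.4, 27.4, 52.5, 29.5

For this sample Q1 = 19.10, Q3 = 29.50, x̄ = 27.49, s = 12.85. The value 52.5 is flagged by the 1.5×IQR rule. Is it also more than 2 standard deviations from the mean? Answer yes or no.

z = (52.5 − 27.49) / 12.85 = 1.95.
|z| = 1.95 ≤ 2.

no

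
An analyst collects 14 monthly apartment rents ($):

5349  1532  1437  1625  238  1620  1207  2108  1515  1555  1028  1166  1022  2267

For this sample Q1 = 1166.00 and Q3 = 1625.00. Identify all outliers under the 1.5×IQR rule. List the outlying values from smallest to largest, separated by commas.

IQR = Q3 − Q1 = 1625.00 − 1166.00 = 459.00.
Lower fence = Q1 − 1.5·IQR = 1166.00 − 688.50 = 477.50.
Upper fence = Q3 + 1.5·IQR = 1625.00 + 688.50 = 2313.50.
238 < 477.50 → outlier.
5349 > 2313.50 → outlier.
All remaining values lie within [477.50, 2313.50].

238, 5349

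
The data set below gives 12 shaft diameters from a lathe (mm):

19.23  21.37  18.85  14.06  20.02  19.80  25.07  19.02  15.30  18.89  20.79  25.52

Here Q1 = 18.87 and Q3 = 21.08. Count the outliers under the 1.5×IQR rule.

IQR = 2.21; fences at 18.87 − 3.315 = 15.555 and 21.08 + 3.315 = 24.395.
Outside the cutoffs: 14.06, 15.30, 25.07, 25.52.

4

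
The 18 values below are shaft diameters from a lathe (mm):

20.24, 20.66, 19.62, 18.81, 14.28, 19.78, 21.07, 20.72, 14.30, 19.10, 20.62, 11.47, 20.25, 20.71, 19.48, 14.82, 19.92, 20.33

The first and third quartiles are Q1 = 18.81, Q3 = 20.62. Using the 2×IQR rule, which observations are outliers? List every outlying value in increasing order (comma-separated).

IQR = Q3 − Q1 = 20.62 − 18.81 = 1.81.
Lower fence = Q1 − 2·IQR = 18.81 − 3.62 = 15.19.
Upper fence = Q3 + 2·IQR = 20.62 + 3.62 = 24.24.
11.47 < 15.19 → outlier.
14.28 < 15.19 → outlier.
14.30 < 15.19 → outlier.
14.82 < 15.19 → outlier.
All remaining values lie within [15.19, 24.24].

11.47, 14.28, 14.30, 14.82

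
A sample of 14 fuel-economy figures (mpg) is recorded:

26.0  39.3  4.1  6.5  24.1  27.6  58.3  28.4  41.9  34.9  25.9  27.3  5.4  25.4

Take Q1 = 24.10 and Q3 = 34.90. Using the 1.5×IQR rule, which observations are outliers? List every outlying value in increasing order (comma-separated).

IQR = Q3 − Q1 = 34.90 − 24.10 = 10.80.
Lower fence = Q1 − 1.5·IQR = 24.10 − 16.20 = 7.90.
Upper fence = Q3 + 1.5·IQR = 34.90 + 16.20 = 51.10.
4.1 < 7.90 → outlier.
5.4 < 7.90 → outlier.
6.5 < 7.90 → outlier.
58.3 > 51.10 → outlier.
All remaining values lie within [7.90, 51.10].

4.1, 5.4, 6.5, 58.3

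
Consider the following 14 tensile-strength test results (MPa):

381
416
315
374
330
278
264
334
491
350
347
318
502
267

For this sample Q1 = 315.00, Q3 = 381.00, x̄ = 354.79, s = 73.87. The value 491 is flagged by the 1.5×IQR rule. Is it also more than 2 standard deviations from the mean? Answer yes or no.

no

z = (491 − 354.79) / 73.87 = 1.84.
|z| = 1.84 ≤ 2.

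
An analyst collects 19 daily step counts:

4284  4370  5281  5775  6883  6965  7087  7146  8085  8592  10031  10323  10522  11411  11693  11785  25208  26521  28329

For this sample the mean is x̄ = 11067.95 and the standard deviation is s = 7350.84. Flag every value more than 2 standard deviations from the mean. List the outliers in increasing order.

Cutoffs at x̄ ± 2s: 11067.95 ± 2·7350.84 = [-3633.73, 25769.63].
26521: z = 2.10, |z| > 2 → outlier.
28329: z = 2.35, |z| > 2 → outlier.
Every other value lies within [-3633.73, 25769.63].

26521, 28329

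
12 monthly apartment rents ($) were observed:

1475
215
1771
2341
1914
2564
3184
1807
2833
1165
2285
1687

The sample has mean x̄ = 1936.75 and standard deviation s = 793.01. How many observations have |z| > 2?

1

Cutoffs: x̄ ± 2s = [350.73, 3522.77].
Outside the cutoffs: 215.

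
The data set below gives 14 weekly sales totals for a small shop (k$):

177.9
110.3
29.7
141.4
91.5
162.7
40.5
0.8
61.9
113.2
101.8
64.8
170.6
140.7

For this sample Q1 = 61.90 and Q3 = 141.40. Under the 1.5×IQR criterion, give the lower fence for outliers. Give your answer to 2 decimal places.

IQR = Q3 − Q1 = 141.40 − 61.90 = 79.50.
Lower fence = Q1 − 1.5·IQR = 61.90 − 119.25 = -57.35.
Upper fence = Q3 + 1.5·IQR = 141.40 + 119.25 = 260.65.

-57.35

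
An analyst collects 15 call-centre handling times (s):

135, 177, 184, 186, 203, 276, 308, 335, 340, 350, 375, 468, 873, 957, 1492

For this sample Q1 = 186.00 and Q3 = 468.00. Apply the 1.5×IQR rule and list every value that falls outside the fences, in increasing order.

957, 1492

IQR = Q3 − Q1 = 468.00 − 186.00 = 282.00.
Lower fence = Q1 − 1.5·IQR = 186.00 − 423.00 = -237.00.
Upper fence = Q3 + 1.5·IQR = 468.00 + 423.00 = 891.00.
957 > 891.00 → outlier.
1492 > 891.00 → outlier.
All remaining values lie within [-237.00, 891.00].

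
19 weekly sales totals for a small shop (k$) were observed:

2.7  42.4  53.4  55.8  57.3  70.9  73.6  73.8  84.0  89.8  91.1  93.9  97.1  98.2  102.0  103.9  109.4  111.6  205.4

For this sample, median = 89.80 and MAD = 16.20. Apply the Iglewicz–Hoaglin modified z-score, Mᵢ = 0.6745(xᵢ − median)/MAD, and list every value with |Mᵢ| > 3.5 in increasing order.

2.7, 205.4

|Mᵢ| > 3.5 ⇔ |xᵢ − 89.80| > 3.5·16.20/0.6745 = 84.06.
So outliers lie outside [5.74, 173.86].
2.7: M = -3.63 → outlier.
205.4: M = 4.81 → outlier.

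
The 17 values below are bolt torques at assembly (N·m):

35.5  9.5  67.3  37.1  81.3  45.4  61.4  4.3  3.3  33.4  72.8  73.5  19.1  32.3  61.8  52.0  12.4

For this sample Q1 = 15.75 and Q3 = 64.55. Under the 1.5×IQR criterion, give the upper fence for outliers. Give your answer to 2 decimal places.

IQR = Q3 − Q1 = 64.55 − 15.75 = 48.80.
Lower fence = Q1 − 1.5·IQR = 15.75 − 73.20 = -57.45.
Upper fence = Q3 + 1.5·IQR = 64.55 + 73.20 = 137.75.

137.75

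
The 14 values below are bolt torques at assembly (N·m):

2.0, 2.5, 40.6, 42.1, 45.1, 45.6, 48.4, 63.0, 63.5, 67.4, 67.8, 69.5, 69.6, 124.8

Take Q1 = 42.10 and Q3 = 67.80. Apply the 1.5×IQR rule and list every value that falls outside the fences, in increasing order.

2.0, 2.5, 124.8

IQR = Q3 − Q1 = 67.80 − 42.10 = 25.70.
Lower fence = Q1 − 1.5·IQR = 42.10 − 38.55 = 3.55.
Upper fence = Q3 + 1.5·IQR = 67.80 + 38.55 = 106.35.
2.0 < 3.55 → outlier.
2.5 < 3.55 → outlier.
124.8 > 106.35 → outlier.
All remaining values lie within [3.55, 106.35].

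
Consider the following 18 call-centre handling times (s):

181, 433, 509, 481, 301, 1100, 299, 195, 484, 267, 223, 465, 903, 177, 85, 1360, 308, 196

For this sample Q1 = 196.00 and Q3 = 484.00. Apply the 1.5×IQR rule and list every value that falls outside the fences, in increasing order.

1100, 1360

IQR = Q3 − Q1 = 484.00 − 196.00 = 288.00.
Lower fence = Q1 − 1.5·IQR = 196.00 − 432.00 = -236.00.
Upper fence = Q3 + 1.5·IQR = 484.00 + 432.00 = 916.00.
1100 > 916.00 → outlier.
1360 > 916.00 → outlier.
All remaining values lie within [-236.00, 916.00].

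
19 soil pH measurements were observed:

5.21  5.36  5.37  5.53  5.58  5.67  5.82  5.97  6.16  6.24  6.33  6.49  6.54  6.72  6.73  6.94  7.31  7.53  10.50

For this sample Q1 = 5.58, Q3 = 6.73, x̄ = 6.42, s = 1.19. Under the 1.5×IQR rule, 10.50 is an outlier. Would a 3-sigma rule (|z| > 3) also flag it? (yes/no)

z = (10.50 − 6.42) / 1.19 = 3.43.
|z| = 3.43 > 3.

yes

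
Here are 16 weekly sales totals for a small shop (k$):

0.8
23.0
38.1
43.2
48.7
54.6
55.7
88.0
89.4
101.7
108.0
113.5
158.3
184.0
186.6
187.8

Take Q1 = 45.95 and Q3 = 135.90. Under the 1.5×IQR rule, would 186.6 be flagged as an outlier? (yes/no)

no

IQR = Q3 − Q1 = 135.90 − 45.95 = 89.95.
Lower fence = Q1 − 1.5·IQR = 45.95 − 134.925 = -88.975.
Upper fence = Q3 + 1.5·IQR = 135.90 + 134.925 = 270.825.
186.6 lies within [-88.975, 270.825].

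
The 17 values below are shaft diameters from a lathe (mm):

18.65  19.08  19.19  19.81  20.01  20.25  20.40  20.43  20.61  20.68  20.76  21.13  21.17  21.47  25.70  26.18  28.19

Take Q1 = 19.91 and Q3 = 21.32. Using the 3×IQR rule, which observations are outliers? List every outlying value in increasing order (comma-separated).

IQR = Q3 − Q1 = 21.32 − 19.91 = 1.41.
Lower fence = Q1 − 3·IQR = 19.91 − 4.23 = 15.68.
Upper fence = Q3 + 3·IQR = 21.32 + 4.23 = 25.55.
25.70 > 25.55 → outlier.
26.18 > 25.55 → outlier.
28.19 > 25.55 → outlier.
All remaining values lie within [15.68, 25.55].

25.70, 26.18, 28.19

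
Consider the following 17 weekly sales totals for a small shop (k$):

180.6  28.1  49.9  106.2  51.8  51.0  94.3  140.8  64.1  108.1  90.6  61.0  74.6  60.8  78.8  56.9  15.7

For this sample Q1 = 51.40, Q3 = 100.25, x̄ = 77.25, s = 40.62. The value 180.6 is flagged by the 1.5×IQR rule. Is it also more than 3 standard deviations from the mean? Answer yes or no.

no

z = (180.6 − 77.25) / 40.62 = 2.54.
|z| = 2.54 ≤ 3.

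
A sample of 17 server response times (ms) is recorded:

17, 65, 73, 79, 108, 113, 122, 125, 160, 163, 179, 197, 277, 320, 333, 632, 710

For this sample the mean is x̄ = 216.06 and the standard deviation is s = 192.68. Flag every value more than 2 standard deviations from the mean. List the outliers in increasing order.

Cutoffs at x̄ ± 2s: 216.06 ± 2·192.68 = [-169.30, 601.42].
632: z = 2.16, |z| > 2 → outlier.
710: z = 2.56, |z| > 2 → outlier.
Every other value lies within [-169.30, 601.42].

632, 710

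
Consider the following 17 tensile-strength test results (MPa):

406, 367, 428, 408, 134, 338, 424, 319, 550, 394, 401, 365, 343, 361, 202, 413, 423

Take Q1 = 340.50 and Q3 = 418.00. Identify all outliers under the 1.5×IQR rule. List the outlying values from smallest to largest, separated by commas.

IQR = Q3 − Q1 = 418.00 − 340.50 = 77.50.
Lower fence = Q1 − 1.5·IQR = 340.50 − 116.25 = 224.25.
Upper fence = Q3 + 1.5·IQR = 418.00 + 116.25 = 534.25.
134 < 224.25 → outlier.
202 < 224.25 → outlier.
550 > 534.25 → outlier.
All remaining values lie within [224.25, 534.25].

134, 202, 550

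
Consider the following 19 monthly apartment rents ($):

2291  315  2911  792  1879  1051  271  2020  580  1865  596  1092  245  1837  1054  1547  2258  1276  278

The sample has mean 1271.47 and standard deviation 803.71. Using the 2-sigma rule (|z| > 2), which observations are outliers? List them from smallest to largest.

2911

Cutoffs at x̄ ± 2s: 1271.47 ± 2·803.71 = [-335.95, 2878.89].
2911: z = 2.04, |z| > 2 → outlier.
Every other value lies within [-335.95, 2878.89].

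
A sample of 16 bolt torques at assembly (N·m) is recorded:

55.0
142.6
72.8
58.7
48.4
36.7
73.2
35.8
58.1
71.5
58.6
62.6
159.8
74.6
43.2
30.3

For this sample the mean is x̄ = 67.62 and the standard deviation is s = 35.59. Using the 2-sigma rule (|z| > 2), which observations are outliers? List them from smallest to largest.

142.6, 159.8

Cutoffs at x̄ ± 2s: 67.62 ± 2·35.59 = [-3.56, 138.80].
142.6: z = 2.11, |z| > 2 → outlier.
159.8: z = 2.59, |z| > 2 → outlier.
Every other value lies within [-3.56, 138.80].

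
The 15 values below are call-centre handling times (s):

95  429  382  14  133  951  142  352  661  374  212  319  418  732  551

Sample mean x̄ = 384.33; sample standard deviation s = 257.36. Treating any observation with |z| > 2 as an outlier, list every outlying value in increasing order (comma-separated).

Cutoffs at x̄ ± 2s: 384.33 ± 2·257.36 = [-130.39, 899.05].
951: z = 2.20, |z| > 2 → outlier.
Every other value lies within [-130.39, 899.05].

951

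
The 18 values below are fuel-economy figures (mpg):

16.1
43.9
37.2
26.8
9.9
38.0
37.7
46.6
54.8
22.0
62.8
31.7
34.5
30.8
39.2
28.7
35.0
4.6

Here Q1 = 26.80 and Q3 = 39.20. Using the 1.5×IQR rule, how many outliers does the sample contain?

IQR = 12.40; fences at 26.80 − 18.60 = 8.20 and 39.20 + 18.60 = 57.80.
Outside the cutoffs: 4.6, 62.8.

2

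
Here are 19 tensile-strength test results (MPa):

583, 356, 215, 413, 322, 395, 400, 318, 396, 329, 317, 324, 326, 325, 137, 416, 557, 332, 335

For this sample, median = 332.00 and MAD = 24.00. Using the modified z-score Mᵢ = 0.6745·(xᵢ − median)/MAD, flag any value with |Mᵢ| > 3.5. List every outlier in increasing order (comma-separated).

|Mᵢ| > 3.5 ⇔ |xᵢ − 332.00| > 3.5·24.00/0.6745 = 124.54.
So outliers lie outside [207.46, 456.54].
137: M = -5.48 → outlier.
557: M = 6.32 → outlier.
583: M = 7.05 → outlier.

137, 557, 583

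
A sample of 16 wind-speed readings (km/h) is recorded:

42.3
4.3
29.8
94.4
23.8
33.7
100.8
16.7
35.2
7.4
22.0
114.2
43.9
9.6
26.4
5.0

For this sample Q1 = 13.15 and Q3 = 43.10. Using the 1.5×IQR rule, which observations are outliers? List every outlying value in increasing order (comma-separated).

94.4, 100.8, 114.2

IQR = Q3 − Q1 = 43.10 − 13.15 = 29.95.
Lower fence = Q1 − 1.5·IQR = 13.15 − 44.925 = -31.775.
Upper fence = Q3 + 1.5·IQR = 43.10 + 44.925 = 88.025.
94.4 > 88.025 → outlier.
100.8 > 88.025 → outlier.
114.2 > 88.025 → outlier.
All remaining values lie within [-31.775, 88.025].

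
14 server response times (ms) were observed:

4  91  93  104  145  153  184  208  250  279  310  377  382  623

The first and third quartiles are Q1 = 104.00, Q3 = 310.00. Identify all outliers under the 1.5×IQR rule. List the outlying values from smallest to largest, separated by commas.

IQR = Q3 − Q1 = 310.00 − 104.00 = 206.00.
Lower fence = Q1 − 1.5·IQR = 104.00 − 309.00 = -205.00.
Upper fence = Q3 + 1.5·IQR = 310.00 + 309.00 = 619.00.
623 > 619.00 → outlier.
All remaining values lie within [-205.00, 619.00].

623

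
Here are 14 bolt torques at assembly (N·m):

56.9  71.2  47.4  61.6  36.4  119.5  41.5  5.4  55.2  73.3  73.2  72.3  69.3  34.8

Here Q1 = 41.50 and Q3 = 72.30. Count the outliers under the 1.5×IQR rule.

1

IQR = 30.80; fences at 41.50 − 46.20 = -4.70 and 72.30 + 46.20 = 118.50.
Outside the cutoffs: 119.5.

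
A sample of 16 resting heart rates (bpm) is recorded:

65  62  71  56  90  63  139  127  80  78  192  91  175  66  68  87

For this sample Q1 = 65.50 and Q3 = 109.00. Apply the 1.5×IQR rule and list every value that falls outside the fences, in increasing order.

175, 192

IQR = Q3 − Q1 = 109.00 − 65.50 = 43.50.
Lower fence = Q1 − 1.5·IQR = 65.50 − 65.25 = 0.25.
Upper fence = Q3 + 1.5·IQR = 109.00 + 65.25 = 174.25.
175 > 174.25 → outlier.
192 > 174.25 → outlier.
All remaining values lie within [0.25, 174.25].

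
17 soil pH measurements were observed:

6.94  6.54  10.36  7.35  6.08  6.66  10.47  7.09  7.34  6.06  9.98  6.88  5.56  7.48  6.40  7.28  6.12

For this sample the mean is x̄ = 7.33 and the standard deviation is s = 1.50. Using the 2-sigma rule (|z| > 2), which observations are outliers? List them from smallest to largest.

10.36, 10.47

Cutoffs at x̄ ± 2s: 7.33 ± 2·1.50 = [4.33, 10.33].
10.36: z = 2.02, |z| > 2 → outlier.
10.47: z = 2.09, |z| > 2 → outlier.
Every other value lies within [4.33, 10.33].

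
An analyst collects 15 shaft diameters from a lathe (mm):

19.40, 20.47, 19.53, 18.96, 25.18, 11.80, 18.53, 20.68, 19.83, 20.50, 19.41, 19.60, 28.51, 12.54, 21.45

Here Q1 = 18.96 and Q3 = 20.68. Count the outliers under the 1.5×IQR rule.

IQR = 1.72; fences at 18.96 − 2.58 = 16.38 and 20.68 + 2.58 = 23.26.
Outside the cutoffs: 11.80, 12.54, 25.18, 28.51.

4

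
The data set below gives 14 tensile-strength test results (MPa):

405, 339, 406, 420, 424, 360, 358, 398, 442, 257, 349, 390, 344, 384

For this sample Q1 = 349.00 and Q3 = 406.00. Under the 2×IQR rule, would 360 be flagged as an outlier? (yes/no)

IQR = Q3 − Q1 = 406.00 − 349.00 = 57.00.
Lower fence = Q1 − 2·IQR = 349.00 − 114.00 = 235.00.
Upper fence = Q3 + 2·IQR = 406.00 + 114.00 = 520.00.
360 lies within [235.00, 520.00].

no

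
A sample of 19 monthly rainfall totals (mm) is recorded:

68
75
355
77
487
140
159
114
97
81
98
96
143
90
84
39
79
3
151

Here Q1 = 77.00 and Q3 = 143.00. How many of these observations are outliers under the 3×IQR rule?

IQR = 66.00; fences at 77.00 − 198.00 = -121.00 and 143.00 + 198.00 = 341.00.
Outside the cutoffs: 355, 487.

2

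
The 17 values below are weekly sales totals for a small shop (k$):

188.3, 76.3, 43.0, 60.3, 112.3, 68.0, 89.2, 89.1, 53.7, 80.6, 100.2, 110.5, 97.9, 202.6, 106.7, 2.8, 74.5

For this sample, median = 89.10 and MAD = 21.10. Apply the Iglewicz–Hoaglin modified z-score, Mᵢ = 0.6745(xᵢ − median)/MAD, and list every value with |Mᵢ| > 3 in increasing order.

188.3, 202.6

|Mᵢ| > 3 ⇔ |xᵢ − 89.10| > 3·21.10/0.6745 = 93.85.
So outliers lie outside [-4.75, 182.95].
188.3: M = 3.17 → outlier.
202.6: M = 3.63 → outlier.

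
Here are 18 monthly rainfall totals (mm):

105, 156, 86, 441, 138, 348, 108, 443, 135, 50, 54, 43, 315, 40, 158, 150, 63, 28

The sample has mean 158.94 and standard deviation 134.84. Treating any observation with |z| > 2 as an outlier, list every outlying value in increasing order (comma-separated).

441, 443

Cutoffs at x̄ ± 2s: 158.94 ± 2·134.84 = [-110.74, 428.62].
441: z = 2.09, |z| > 2 → outlier.
443: z = 2.11, |z| > 2 → outlier.
Every other value lies within [-110.74, 428.62].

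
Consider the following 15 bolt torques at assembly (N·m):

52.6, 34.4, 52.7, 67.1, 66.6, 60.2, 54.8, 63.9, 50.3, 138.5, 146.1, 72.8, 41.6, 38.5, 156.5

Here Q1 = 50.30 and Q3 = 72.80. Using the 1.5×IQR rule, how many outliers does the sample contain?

3

IQR = 22.50; fences at 50.30 − 33.75 = 16.55 and 72.80 + 33.75 = 106.55.
Outside the cutoffs: 138.5, 146.1, 156.5.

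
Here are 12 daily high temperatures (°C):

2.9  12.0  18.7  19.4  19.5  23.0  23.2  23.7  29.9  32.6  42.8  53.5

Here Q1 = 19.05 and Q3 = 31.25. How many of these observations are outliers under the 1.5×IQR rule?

IQR = 12.20; fences at 19.05 − 18.30 = 0.75 and 31.25 + 18.30 = 49.55.
Outside the cutoffs: 53.5.

1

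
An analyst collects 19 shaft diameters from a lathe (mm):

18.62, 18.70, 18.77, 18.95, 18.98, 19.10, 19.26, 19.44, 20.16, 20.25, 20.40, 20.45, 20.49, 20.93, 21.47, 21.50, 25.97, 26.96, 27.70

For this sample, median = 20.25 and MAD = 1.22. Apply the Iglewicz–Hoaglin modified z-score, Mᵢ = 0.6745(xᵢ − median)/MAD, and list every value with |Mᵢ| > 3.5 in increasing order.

|Mᵢ| > 3.5 ⇔ |xᵢ − 20.25| > 3.5·1.22/0.6745 = 6.33.
So outliers lie outside [13.92, 26.58].
26.96: M = 3.71 → outlier.
27.70: M = 4.12 → outlier.

26.96, 27.70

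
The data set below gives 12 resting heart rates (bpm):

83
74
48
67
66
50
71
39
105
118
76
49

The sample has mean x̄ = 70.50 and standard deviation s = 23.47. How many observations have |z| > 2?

1

Cutoffs: x̄ ± 2s = [23.56, 117.44].
Outside the cutoffs: 118.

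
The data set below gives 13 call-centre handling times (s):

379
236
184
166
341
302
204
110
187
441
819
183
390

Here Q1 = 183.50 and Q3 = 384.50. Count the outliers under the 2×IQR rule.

1

IQR = 201.00; fences at 183.50 − 402.00 = -218.50 and 384.50 + 402.00 = 786.50.
Outside the cutoffs: 819.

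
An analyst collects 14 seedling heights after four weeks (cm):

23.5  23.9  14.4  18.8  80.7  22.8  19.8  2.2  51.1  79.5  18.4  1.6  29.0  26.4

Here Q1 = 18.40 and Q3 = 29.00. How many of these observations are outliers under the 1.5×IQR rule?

IQR = 10.60; fences at 18.40 − 15.90 = 2.50 and 29.00 + 15.90 = 44.90.
Outside the cutoffs: 1.6, 2.2, 51.1, 79.5, 80.7.

5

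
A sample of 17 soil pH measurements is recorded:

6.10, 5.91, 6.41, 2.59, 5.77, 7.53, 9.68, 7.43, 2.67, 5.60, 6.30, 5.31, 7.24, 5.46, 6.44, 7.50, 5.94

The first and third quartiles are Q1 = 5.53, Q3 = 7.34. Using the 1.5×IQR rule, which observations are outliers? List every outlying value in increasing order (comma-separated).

IQR = Q3 − Q1 = 7.34 − 5.53 = 1.81.
Lower fence = Q1 − 1.5·IQR = 5.53 − 2.715 = 2.815.
Upper fence = Q3 + 1.5·IQR = 7.34 + 2.715 = 10.055.
2.59 < 2.815 → outlier.
2.67 < 2.815 → outlier.
All remaining values lie within [2.815, 10.055].

2.59, 2.67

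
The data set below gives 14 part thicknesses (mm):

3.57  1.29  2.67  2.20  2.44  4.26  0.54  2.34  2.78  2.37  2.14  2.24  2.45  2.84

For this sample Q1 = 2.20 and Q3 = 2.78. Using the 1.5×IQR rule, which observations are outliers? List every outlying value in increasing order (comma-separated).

IQR = Q3 − Q1 = 2.78 − 2.20 = 0.58.
Lower fence = Q1 − 1.5·IQR = 2.20 − 0.87 = 1.33.
Upper fence = Q3 + 1.5·IQR = 2.78 + 0.87 = 3.65.
0.54 < 1.33 → outlier.
1.29 < 1.33 → outlier.
4.26 > 3.65 → outlier.
All remaining values lie within [1.33, 3.65].

0.54, 1.29, 4.26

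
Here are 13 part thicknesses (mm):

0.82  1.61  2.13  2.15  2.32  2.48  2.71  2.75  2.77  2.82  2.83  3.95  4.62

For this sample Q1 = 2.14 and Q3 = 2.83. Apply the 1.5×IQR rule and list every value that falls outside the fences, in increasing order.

IQR = Q3 − Q1 = 2.83 − 2.14 = 0.69.
Lower fence = Q1 − 1.5·IQR = 2.14 − 1.035 = 1.105.
Upper fence = Q3 + 1.5·IQR = 2.83 + 1.035 = 3.865.
0.82 < 1.105 → outlier.
3.95 > 3.865 → outlier.
4.62 > 3.865 → outlier.
All remaining values lie within [1.105, 3.865].

0.82, 3.95, 4.62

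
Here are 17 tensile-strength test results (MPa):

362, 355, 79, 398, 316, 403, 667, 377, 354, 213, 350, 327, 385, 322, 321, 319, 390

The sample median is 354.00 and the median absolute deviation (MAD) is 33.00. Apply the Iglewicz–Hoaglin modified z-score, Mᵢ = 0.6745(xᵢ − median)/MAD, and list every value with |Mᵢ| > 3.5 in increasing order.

79, 667

|Mᵢ| > 3.5 ⇔ |xᵢ − 354.00| > 3.5·33.00/0.6745 = 171.24.
So outliers lie outside [182.76, 525.24].
79: M = -5.62 → outlier.
667: M = 6.40 → outlier.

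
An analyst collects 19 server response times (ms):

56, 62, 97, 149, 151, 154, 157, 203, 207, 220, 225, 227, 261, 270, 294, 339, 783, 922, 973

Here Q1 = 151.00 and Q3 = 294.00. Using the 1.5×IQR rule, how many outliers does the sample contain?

IQR = 143.00; fences at 151.00 − 214.50 = -63.50 and 294.00 + 214.50 = 508.50.
Outside the cutoffs: 783, 922, 973.

3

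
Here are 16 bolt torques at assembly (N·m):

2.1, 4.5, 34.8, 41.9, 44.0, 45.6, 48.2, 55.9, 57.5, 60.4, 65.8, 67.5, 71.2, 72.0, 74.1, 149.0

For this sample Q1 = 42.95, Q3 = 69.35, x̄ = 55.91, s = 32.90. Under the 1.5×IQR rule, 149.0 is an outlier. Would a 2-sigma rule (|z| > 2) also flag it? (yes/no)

z = (149.0 − 55.91) / 32.90 = 2.83.
|z| = 2.83 > 2.

yes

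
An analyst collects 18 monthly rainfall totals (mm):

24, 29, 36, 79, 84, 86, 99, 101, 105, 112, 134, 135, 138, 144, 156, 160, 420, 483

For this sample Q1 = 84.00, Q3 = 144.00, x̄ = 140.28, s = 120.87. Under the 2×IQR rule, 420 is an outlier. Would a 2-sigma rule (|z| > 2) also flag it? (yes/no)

yes

z = (420 − 140.28) / 120.87 = 2.31.
|z| = 2.31 > 2.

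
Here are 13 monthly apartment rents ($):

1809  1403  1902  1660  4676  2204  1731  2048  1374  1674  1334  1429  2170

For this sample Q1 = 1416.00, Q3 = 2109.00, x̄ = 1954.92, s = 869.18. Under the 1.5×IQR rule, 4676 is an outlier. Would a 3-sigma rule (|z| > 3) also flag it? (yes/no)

z = (4676 − 1954.92) / 869.18 = 3.13.
|z| = 3.13 > 3.

yes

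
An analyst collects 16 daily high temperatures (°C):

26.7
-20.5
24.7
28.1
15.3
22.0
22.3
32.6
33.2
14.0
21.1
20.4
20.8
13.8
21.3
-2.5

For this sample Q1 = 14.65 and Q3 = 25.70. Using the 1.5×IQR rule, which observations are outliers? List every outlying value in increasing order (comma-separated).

IQR = Q3 − Q1 = 25.70 − 14.65 = 11.05.
Lower fence = Q1 − 1.5·IQR = 14.65 − 16.575 = -1.925.
Upper fence = Q3 + 1.5·IQR = 25.70 + 16.575 = 42.275.
-20.5 < -1.925 → outlier.
-2.5 < -1.925 → outlier.
All remaining values lie within [-1.925, 42.275].

-20.5, -2.5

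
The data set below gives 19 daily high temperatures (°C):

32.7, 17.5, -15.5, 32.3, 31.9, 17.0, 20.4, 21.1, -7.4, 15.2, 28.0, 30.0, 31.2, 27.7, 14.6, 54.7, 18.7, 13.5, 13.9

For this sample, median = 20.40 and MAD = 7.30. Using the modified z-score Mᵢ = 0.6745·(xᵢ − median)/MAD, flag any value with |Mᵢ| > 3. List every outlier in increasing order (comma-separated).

-15.5, 54.7

|Mᵢ| > 3 ⇔ |xᵢ − 20.40| > 3·7.30/0.6745 = 32.47.
So outliers lie outside [-12.07, 52.87].
-15.5: M = -3.32 → outlier.
54.7: M = 3.17 → outlier.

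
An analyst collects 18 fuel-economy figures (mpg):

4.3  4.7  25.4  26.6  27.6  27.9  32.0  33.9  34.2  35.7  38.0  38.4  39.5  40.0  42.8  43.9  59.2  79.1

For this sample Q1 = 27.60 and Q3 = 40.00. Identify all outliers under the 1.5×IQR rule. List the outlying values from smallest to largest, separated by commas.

IQR = Q3 − Q1 = 40.00 − 27.60 = 12.40.
Lower fence = Q1 − 1.5·IQR = 27.60 − 18.60 = 9.00.
Upper fence = Q3 + 1.5·IQR = 40.00 + 18.60 = 58.60.
4.3 < 9.00 → outlier.
4.7 < 9.00 → outlier.
59.2 > 58.60 → outlier.
79.1 > 58.60 → outlier.
All remaining values lie within [9.00, 58.60].

4.3, 4.7, 59.2, 79.1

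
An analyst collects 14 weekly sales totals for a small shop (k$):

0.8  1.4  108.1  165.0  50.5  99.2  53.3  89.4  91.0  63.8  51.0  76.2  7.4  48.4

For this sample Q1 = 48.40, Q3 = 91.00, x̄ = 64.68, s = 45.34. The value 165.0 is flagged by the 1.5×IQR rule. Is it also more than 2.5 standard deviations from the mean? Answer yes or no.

no

z = (165.0 − 64.68) / 45.34 = 2.21.
|z| = 2.21 ≤ 2.5.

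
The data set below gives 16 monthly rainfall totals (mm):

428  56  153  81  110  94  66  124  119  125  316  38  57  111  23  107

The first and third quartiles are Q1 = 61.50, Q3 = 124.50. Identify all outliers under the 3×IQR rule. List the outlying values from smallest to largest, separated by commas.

316, 428

IQR = Q3 − Q1 = 124.50 − 61.50 = 63.00.
Lower fence = Q1 − 3·IQR = 61.50 − 189.00 = -127.50.
Upper fence = Q3 + 3·IQR = 124.50 + 189.00 = 313.50.
316 > 313.50 → outlier.
428 > 313.50 → outlier.
All remaining values lie within [-127.50, 313.50].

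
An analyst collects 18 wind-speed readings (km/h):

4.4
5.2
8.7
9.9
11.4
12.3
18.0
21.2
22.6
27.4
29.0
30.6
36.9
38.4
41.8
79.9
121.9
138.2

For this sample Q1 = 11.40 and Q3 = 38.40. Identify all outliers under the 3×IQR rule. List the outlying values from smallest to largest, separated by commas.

121.9, 138.2

IQR = Q3 − Q1 = 38.40 − 11.40 = 27.00.
Lower fence = Q1 − 3·IQR = 11.40 − 81.00 = -69.60.
Upper fence = Q3 + 3·IQR = 38.40 + 81.00 = 119.40.
121.9 > 119.40 → outlier.
138.2 > 119.40 → outlier.
All remaining values lie within [-69.60, 119.40].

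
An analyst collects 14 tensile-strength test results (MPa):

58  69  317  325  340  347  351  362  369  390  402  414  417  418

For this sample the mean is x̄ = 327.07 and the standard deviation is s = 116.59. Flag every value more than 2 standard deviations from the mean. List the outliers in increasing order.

Cutoffs at x̄ ± 2s: 327.07 ± 2·116.59 = [93.89, 560.25].
58: z = -2.31, |z| > 2 → outlier.
69: z = -2.21, |z| > 2 → outlier.
Every other value lies within [93.89, 560.25].

58, 69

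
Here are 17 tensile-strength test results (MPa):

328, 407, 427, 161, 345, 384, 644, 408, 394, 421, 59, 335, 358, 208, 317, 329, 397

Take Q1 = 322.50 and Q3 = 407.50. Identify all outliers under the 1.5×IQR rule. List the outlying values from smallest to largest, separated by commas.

59, 161, 644

IQR = Q3 − Q1 = 407.50 − 322.50 = 85.00.
Lower fence = Q1 − 1.5·IQR = 322.50 − 127.50 = 195.00.
Upper fence = Q3 + 1.5·IQR = 407.50 + 127.50 = 535.00.
59 < 195.00 → outlier.
161 < 195.00 → outlier.
644 > 535.00 → outlier.
All remaining values lie within [195.00, 535.00].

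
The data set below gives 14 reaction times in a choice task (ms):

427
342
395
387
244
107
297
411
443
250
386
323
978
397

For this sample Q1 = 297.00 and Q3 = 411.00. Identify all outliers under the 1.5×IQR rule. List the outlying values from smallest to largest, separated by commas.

107, 978

IQR = Q3 − Q1 = 411.00 − 297.00 = 114.00.
Lower fence = Q1 − 1.5·IQR = 297.00 − 171.00 = 126.00.
Upper fence = Q3 + 1.5·IQR = 411.00 + 171.00 = 582.00.
107 < 126.00 → outlier.
978 > 582.00 → outlier.
All remaining values lie within [126.00, 582.00].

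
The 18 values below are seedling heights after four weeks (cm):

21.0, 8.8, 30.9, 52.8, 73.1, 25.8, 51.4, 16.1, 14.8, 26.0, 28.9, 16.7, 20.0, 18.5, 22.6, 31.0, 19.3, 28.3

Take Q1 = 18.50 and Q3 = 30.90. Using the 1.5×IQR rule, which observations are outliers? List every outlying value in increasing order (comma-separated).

51.4, 52.8, 73.1

IQR = Q3 − Q1 = 30.90 − 18.50 = 12.40.
Lower fence = Q1 − 1.5·IQR = 18.50 − 18.60 = -0.10.
Upper fence = Q3 + 1.5·IQR = 30.90 + 18.60 = 49.50.
51.4 > 49.50 → outlier.
52.8 > 49.50 → outlier.
73.1 > 49.50 → outlier.
All remaining values lie within [-0.10, 49.50].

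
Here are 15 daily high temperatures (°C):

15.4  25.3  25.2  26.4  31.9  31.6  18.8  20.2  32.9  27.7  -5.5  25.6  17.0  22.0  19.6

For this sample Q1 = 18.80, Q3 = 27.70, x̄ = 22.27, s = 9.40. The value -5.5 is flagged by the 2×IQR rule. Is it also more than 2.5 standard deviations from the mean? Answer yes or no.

yes

z = (-5.5 − 22.27) / 9.40 = -2.95.
|z| = 2.95 > 2.5.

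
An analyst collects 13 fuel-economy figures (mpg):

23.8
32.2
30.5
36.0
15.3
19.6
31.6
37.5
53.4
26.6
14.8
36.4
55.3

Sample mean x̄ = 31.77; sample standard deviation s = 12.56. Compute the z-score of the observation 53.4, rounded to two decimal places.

1.72

z = (53.4 − 31.77) / 12.56 = 1.72.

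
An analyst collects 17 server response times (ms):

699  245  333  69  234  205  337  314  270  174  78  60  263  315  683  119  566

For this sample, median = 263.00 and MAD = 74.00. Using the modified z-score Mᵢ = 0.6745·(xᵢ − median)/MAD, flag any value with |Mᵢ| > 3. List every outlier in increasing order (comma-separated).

|Mᵢ| > 3 ⇔ |xᵢ − 263.00| > 3·74.00/0.6745 = 329.13.
So outliers lie outside [-66.13, 592.13].
683: M = 3.83 → outlier.
699: M = 3.97 → outlier.

683, 699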